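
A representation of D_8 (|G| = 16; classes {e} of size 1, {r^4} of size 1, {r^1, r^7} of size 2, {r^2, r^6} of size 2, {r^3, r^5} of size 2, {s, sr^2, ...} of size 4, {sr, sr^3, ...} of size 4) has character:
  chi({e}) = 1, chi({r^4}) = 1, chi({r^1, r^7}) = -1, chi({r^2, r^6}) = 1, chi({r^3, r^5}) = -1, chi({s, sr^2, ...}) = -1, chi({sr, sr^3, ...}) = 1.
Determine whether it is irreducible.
Irreducible: <chi, chi> = 1.

Explanation: <chi, chi> = (1/|G|) sum_C |C| * |chi(C)|^2 = (1/16)[1*|1|^2 + 1*|1|^2 + 2*|-1|^2 + 2*|1|^2 + 2*|-1|^2 + 4*|-1|^2 + 4*|1|^2]
  = (1/16)[(1) + (1) + (2) + (2) + (2) + (4) + (4)] = 16/16 = 1.
A character is irreducible iff <chi, chi> = 1, so this representation is irreducible.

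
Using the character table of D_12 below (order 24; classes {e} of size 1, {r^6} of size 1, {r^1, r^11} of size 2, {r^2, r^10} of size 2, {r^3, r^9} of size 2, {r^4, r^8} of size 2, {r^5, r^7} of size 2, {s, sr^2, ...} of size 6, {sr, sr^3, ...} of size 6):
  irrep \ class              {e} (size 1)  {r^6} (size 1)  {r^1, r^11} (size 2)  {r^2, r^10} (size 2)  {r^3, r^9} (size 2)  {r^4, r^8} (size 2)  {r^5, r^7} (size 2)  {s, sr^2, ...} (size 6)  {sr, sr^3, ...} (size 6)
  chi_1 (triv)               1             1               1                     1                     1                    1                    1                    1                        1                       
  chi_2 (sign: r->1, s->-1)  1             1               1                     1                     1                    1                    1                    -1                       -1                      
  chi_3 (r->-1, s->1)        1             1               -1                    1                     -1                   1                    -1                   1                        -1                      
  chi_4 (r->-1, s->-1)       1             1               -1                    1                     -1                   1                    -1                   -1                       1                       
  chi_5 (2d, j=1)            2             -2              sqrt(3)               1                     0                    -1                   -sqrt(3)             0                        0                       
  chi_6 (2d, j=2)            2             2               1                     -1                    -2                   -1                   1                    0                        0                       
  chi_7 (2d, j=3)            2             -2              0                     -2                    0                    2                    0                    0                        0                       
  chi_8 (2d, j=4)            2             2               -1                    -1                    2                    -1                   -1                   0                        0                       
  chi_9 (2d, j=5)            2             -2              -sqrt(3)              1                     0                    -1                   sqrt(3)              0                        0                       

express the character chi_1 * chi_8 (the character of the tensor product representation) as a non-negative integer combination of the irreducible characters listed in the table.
chi_1 tensor chi_8 = chi_8 (all other irreducibles have multiplicity 0).

Why: The character of a tensor product is the pointwise product (chi_1 * chi_8)(C) = chi_1(C) * chi_8(C):
  {e}: (1)*(2), {r^6}: (1)*(2), {r^1, r^11}: (1)*(-1), {r^2, r^10}: (1)*(-1), {r^3, r^9}: (1)*(2), {r^4, r^8}: (1)*(-1), {r^5, r^7}: (1)*(-1), {s, sr^2, ...}: (1)*(0), {sr, sr^3, ...}: (1)*(0)
so (chi_1 * chi_8) takes values
  {e} -> 2, {r^6} -> 2, {r^1, r^11} -> -1, {r^2, r^10} -> -1, {r^3, r^9} -> 2, {r^4, r^8} -> -1, {r^5, r^7} -> -1, {s, sr^2, ...} -> 0, {sr, sr^3, ...} -> 0.
Now take the inner product of this character with each irreducible chi from the table, <chi_1*chi_8, chi> = (1/24) sum_C |C| (chi_1*chi_8)(C) conj(chi(C)):
  <chi_1*chi_8, chi_1> = (1/24)[1*(2)*conj(1) + 1*(2)*conj(1) + 2*(-1)*conj(1) + 2*(-1)*conj(1) + 2*(2)*conj(1) + 2*(-1)*conj(1) + 2*(-1)*conj(1) + 6*(0)*conj(1) + 6*(0)*conj(1)]
      = (1/24)[(2) + (2) + (-2) + (-2) + (4) + (-2) + (-2) + (0) + (0)] = 0/24 = 0
  <chi_1*chi_8, chi_2> = (1/24)[1*(2)*conj(1) + 1*(2)*conj(1) + 2*(-1)*conj(1) + 2*(-1)*conj(1) + 2*(2)*conj(1) + 2*(-1)*conj(1) + 2*(-1)*conj(1) + 6*(0)*conj(-1) + 6*(0)*conj(-1)]
      = (1/24)[(2) + (2) + (-2) + (-2) + (4) + (-2) + (-2) + (0) + (0)] = 0/24 = 0
  <chi_1*chi_8, chi_3> = (1/24)[1*(2)*conj(1) + 1*(2)*conj(1) + 2*(-1)*conj(-1) + 2*(-1)*conj(1) + 2*(2)*conj(-1) + 2*(-1)*conj(1) + 2*(-1)*conj(-1) + 6*(0)*conj(1) + 6*(0)*conj(-1)]
      = (1/24)[(2) + (2) + (2) + (-2) + (-4) + (-2) + (2) + (0) + (0)] = 0/24 = 0
  <chi_1*chi_8, chi_4> = (1/24)[1*(2)*conj(1) + 1*(2)*conj(1) + 2*(-1)*conj(-1) + 2*(-1)*conj(1) + 2*(2)*conj(-1) + 2*(-1)*conj(1) + 2*(-1)*conj(-1) + 6*(0)*conj(-1) + 6*(0)*conj(1)]
      = (1/24)[(2) + (2) + (2) + (-2) + (-4) + (-2) + (2) + (0) + (0)] = 0/24 = 0
  <chi_1*chi_8, chi_5> = (1/24)[1*(2)*conj(2) + 1*(2)*conj(-2) + 2*(-1)*conj(sqrt(3)) + 2*(-1)*conj(1) + 2*(2)*conj(0) + 2*(-1)*conj(-1) + 2*(-1)*conj(-sqrt(3)) + 6*(0)*conj(0) + 6*(0)*conj(0)]
      = (1/24)[(4) + (-4) + (-2*sqrt(3)) + (-2) + (0) + (2) + (2*sqrt(3)) + (0) + (0)] = 0/24 = 0
  <chi_1*chi_8, chi_6> = (1/24)[1*(2)*conj(2) + 1*(2)*conj(2) + 2*(-1)*conj(1) + 2*(-1)*conj(-1) + 2*(2)*conj(-2) + 2*(-1)*conj(-1) + 2*(-1)*conj(1) + 6*(0)*conj(0) + 6*(0)*conj(0)]
      = (1/24)[(4) + (4) + (-2) + (2) + (-8) + (2) + (-2) + (0) + (0)] = 0/24 = 0
  <chi_1*chi_8, chi_7> = (1/24)[1*(2)*conj(2) + 1*(2)*conj(-2) + 2*(-1)*conj(0) + 2*(-1)*conj(-2) + 2*(2)*conj(0) + 2*(-1)*conj(2) + 2*(-1)*conj(0) + 6*(0)*conj(0) + 6*(0)*conj(0)]
      = (1/24)[(4) + (-4) + (0) + (4) + (0) + (-4) + (0) + (0) + (0)] = 0/24 = 0
  <chi_1*chi_8, chi_8> = (1/24)[1*(2)*conj(2) + 1*(2)*conj(2) + 2*(-1)*conj(-1) + 2*(-1)*conj(-1) + 2*(2)*conj(2) + 2*(-1)*conj(-1) + 2*(-1)*conj(-1) + 6*(0)*conj(0) + 6*(0)*conj(0)]
      = (1/24)[(4) + (4) + (2) + (2) + (8) + (2) + (2) + (0) + (0)] = 24/24 = 1
  <chi_1*chi_8, chi_9> = (1/24)[1*(2)*conj(2) + 1*(2)*conj(-2) + 2*(-1)*conj(-sqrt(3)) + 2*(-1)*conj(1) + 2*(2)*conj(0) + 2*(-1)*conj(-1) + 2*(-1)*conj(sqrt(3)) + 6*(0)*conj(0) + 6*(0)*conj(0)]
      = (1/24)[(4) + (-4) + (2*sqrt(3)) + (-2) + (0) + (2) + (-2*sqrt(3)) + (0) + (0)] = 0/24 = 0
Hence the multiplicities are chi_8: 1. Dimension check: dim(chi_1)*dim(chi_8) = 1*2 = 2 and sum (mult * dim) = 1*2 = 2.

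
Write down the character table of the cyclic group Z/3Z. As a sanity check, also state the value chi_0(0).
Character table of Z/3Z (irreps indexed chi_0,...,chi_2 with chi_k(m) = zeta_3^(k*m), zeta_3 = exp(2*pi*i/3)):
  irrep \ class  {0} (size 1)  {1} (size 1)    {2} (size 1)  
  chi_0          1             1               1             
  chi_1          1             exp(2*I*pi/3)   exp(-2*I*pi/3)
  chi_2          1             exp(-2*I*pi/3)  exp(2*I*pi/3) 

Spot check: chi_0(0) = zeta_3^(0*0) = zeta_3^0 = 1.

Details: Z/3Z is abelian, so all 3 irreducible complex representations are 1-dimensional. They are given by chi_k(m) = zeta_3^(k*m) for k = 0,...,2. Row orthogonality: sum_m chi_k(m) conj(chi_l(m)) = 3 * [k = l].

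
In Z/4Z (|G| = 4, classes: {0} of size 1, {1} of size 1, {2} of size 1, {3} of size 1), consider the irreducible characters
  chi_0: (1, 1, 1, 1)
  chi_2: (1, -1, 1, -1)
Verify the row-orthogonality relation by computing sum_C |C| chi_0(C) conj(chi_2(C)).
Sum = 0; so <chi_0, chi_2> = 0 (distinct irreducibles are orthogonal).

Argument: Compute term by term over conjugacy classes (|C| * chi_0(C) * conj(chi_2(C))):
  1*(1)*conj(1) + 1*(1)*conj(-1) + 1*(1)*conj(1) + 1*(1)*conj(-1)
  = (1) + (-1) + (1) + (-1)
  = 0.
(Exp terms are combined using exp(i*s)*conj(exp(i*t)) = exp(i*(s-t)), and sums of them are collapsed using the identity that for every m > 1 the m distinct m-th roots of unity sum to 0, e.g. 1 + exp(2*I*pi/3) + exp(-2*I*pi/3) = 0.)
Dividing by |G| = 4 gives 0/4 = 0, matching the row-orthogonality relation <chi_0, chi_2> = [chi_0 = chi_2].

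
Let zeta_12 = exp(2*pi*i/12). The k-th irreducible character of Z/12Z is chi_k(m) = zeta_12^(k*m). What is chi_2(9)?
chi_2(9) = zeta_12^18 = -1

Proof sketch: chi_2(9) = zeta_12^(2*9) = zeta_12^18. Since zeta_12^12 = 1, this equals zeta_12^6 = exp(2*pi*i*6/12) = -1.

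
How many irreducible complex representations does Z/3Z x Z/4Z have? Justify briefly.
12

Argument: The number of irreducible complex representations of a finite group equals its number of conjugacy classes. Z/3Z x Z/4Z is abelian of order 12, so every element is its own conjugacy class: 12 classes, so Z/3Z x Z/4Z (order 12) has exactly 12 irreducible complex representations.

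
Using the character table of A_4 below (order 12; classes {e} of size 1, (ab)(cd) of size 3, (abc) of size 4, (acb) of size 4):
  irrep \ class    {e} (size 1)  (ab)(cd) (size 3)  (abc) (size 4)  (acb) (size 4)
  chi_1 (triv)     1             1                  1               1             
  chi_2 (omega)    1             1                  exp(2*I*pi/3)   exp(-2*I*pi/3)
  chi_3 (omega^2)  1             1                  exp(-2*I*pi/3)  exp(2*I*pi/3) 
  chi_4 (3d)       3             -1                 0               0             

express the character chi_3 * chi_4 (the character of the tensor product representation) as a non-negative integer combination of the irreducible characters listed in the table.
chi_3 tensor chi_4 = chi_4 (all other irreducibles have multiplicity 0).

Solution. The character of a tensor product is the pointwise product (chi_3 * chi_4)(C) = chi_3(C) * chi_4(C):
  {e}: (1)*(3), (ab)(cd): (1)*(-1), (abc): (exp(-2*I*pi/3))*(0), (acb): (exp(2*I*pi/3))*(0)
so (chi_3 * chi_4) takes values
  {e} -> 3, (ab)(cd) -> -1, (abc) -> 0, (acb) -> 0.
Now take the inner product of this character with each irreducible chi from the table, <chi_3*chi_4, chi> = (1/12) sum_C |C| (chi_3*chi_4)(C) conj(chi(C)):
  <chi_3*chi_4, chi_1> = (1/12)[1*(3)*conj(1) + 3*(-1)*conj(1) + 4*(0)*conj(1) + 4*(0)*conj(1)]
      = (1/12)[(3) + (-3) + (0) + (0)] = 0/12 = 0
  <chi_3*chi_4, chi_2> = (1/12)[1*(3)*conj(1) + 3*(-1)*conj(1) + 4*(0)*conj(exp(2*I*pi/3)) + 4*(0)*conj(exp(-2*I*pi/3))]
      = (1/12)[(3) + (-3) + (0) + (0)] = 0/12 = 0
  <chi_3*chi_4, chi_3> = (1/12)[1*(3)*conj(1) + 3*(-1)*conj(1) + 4*(0)*conj(exp(-2*I*pi/3)) + 4*(0)*conj(exp(2*I*pi/3))]
      = (1/12)[(3) + (-3) + (0) + (0)] = 0/12 = 0
  <chi_3*chi_4, chi_4> = (1/12)[1*(3)*conj(3) + 3*(-1)*conj(-1) + 4*(0)*conj(0) + 4*(0)*conj(0)]
      = (1/12)[(9) + (3) + (0) + (0)] = 12/12 = 1
(Exp terms are combined using exp(i*s)*conj(exp(i*t)) = exp(i*(s-t)), and sums of them are collapsed using the identity that for every m > 1 the m distinct m-th roots of unity sum to 0, e.g. 1 + exp(2*I*pi/3) + exp(-2*I*pi/3) = 0.)
Hence the multiplicities are chi_4: 1. Dimension check: dim(chi_3)*dim(chi_4) = 1*3 = 3 and sum (mult * dim) = 1*3 = 3.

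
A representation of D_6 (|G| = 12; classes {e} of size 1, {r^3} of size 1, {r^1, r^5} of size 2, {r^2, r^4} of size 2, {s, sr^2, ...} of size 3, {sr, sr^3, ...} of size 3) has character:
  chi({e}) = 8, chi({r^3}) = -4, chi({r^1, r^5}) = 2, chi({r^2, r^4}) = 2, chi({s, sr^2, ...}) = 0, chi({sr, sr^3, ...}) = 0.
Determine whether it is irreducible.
Not irreducible (reducible): <chi, chi> = 8 > 1.

Argument: <chi, chi> = (1/|G|) sum_C |C| * |chi(C)|^2 = (1/12)[1*|8|^2 + 1*|-4|^2 + 2*|2|^2 + 2*|2|^2 + 3*|0|^2 + 3*|0|^2]
  = (1/12)[(64) + (16) + (8) + (8) + (0) + (0)] = 96/12 = 8.
A character is irreducible iff <chi, chi> = 1, so this representation is reducible.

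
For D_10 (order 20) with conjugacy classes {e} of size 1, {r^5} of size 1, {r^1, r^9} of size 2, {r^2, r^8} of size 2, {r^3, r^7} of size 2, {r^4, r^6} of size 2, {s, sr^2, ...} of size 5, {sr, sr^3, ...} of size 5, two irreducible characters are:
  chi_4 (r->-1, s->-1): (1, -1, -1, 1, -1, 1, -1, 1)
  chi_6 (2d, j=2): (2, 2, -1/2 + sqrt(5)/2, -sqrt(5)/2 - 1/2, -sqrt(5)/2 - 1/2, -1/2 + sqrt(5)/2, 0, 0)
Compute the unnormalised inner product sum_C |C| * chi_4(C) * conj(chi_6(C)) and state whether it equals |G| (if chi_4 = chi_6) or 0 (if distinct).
Sum = 0; so <chi_4, chi_6> = 0 (distinct irreducibles are orthogonal).

Why: Compute term by term over conjugacy classes (|C| * chi_4(C) * conj(chi_6(C))):
  1*(1)*conj(2) + 1*(-1)*conj(2) + 2*(-1)*conj(-1/2 + sqrt(5)/2) + 2*(1)*conj(-sqrt(5)/2 - 1/2) + 2*(-1)*conj(-sqrt(5)/2 - 1/2) + 2*(1)*conj(-1/2 + sqrt(5)/2) + 5*(-1)*conj(0) + 5*(1)*conj(0)
  = (2) + (-2) + (1 - sqrt(5)) + (-sqrt(5) - 1) + (1 + sqrt(5)) + (-1 + sqrt(5)) + (0) + (0)
  = 0.
Dividing by |G| = 20 gives 0/20 = 0, matching the row-orthogonality relation <chi_4, chi_6> = [chi_4 = chi_6].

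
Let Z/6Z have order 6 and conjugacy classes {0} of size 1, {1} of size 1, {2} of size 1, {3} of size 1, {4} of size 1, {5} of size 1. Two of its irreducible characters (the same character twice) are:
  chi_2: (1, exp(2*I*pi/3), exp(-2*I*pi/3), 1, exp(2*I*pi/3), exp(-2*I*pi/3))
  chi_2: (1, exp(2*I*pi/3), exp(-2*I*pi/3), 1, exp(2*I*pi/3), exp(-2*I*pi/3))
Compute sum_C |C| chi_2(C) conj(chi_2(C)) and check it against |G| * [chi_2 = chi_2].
Sum = 6 = |G| = 6; so <chi_2, chi_2> = 1 (norm-1 confirms irreducibility).

Compute term by term over conjugacy classes (|C| * chi_2(C) * conj(chi_2(C))):
  1*(1)*conj(1) + 1*(exp(2*I*pi/3))*conj(exp(2*I*pi/3)) + 1*(exp(-2*I*pi/3))*conj(exp(-2*I*pi/3)) + 1*(1)*conj(1) + 1*(exp(2*I*pi/3))*conj(exp(2*I*pi/3)) + 1*(exp(-2*I*pi/3))*conj(exp(-2*I*pi/3))
  = (1) + (1) + (1) + (1) + (1) + (1)
  = 6.
(Exp terms are combined using exp(i*s)*conj(exp(i*t)) = exp(i*(s-t)), and sums of them are collapsed using the identity that for every m > 1 the m distinct m-th roots of unity sum to 0, e.g. 1 + exp(2*I*pi/3) + exp(-2*I*pi/3) = 0.)
Dividing by |G| = 6 gives 6/6 = 1, matching the row-orthogonality relation <chi_2, chi_2> = [chi_2 = chi_2].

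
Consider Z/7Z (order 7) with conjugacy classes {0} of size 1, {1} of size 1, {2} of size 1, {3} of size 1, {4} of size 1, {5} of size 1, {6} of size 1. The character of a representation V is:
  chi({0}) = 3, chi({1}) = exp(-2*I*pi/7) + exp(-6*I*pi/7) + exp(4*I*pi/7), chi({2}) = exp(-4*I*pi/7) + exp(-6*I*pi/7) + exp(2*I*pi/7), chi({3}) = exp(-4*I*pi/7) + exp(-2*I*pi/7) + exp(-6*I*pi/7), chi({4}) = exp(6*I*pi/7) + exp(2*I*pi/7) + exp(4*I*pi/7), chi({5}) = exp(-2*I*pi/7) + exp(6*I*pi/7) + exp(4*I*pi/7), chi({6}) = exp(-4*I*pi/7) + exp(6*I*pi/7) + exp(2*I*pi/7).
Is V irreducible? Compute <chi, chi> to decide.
Not irreducible (reducible): <chi, chi> = 3 > 1.

Proof sketch: <chi, chi> = (1/|G|) sum_C |C| * |chi(C)|^2 = (1/7)[1*|3|^2 + 1*|exp(-2*I*pi/7) + exp(-6*I*pi/7) + exp(4*I*pi/7)|^2 + 1*|exp(-4*I*pi/7) + exp(-6*I*pi/7) + exp(2*I*pi/7)|^2 + 1*|exp(-4*I*pi/7) + exp(-2*I*pi/7) + exp(-6*I*pi/7)|^2 + 1*|exp(6*I*pi/7) + exp(2*I*pi/7) + exp(4*I*pi/7)|^2 + 1*|exp(-2*I*pi/7) + exp(6*I*pi/7) + exp(4*I*pi/7)|^2 + 1*|exp(-4*I*pi/7) + exp(6*I*pi/7) + exp(2*I*pi/7)|^2]
  = (1/7)[(9) + (3 + 2*exp(-4*I*pi/7) + exp(-6*I*pi/7) + exp(6*I*pi/7) + 2*exp(4*I*pi/7)) + (3 + 2*exp(-6*I*pi/7) + exp(-2*I*pi/7) + exp(2*I*pi/7) + 2*exp(6*I*pi/7)) + (3 + 2*exp(-2*I*pi/7) + exp(-4*I*pi/7) + exp(4*I*pi/7) + 2*exp(2*I*pi/7)) + (3 + 2*exp(-2*I*pi/7) + exp(-4*I*pi/7) + exp(4*I*pi/7) + 2*exp(2*I*pi/7)) + (3 + 2*exp(-6*I*pi/7) + exp(-2*I*pi/7) + exp(2*I*pi/7) + 2*exp(6*I*pi/7)) + (3 + 2*exp(-4*I*pi/7) + exp(-6*I*pi/7) + exp(6*I*pi/7) + 2*exp(4*I*pi/7))] = 21/7 = 3.
(Exp terms are combined using exp(i*s)*conj(exp(i*t)) = exp(i*(s-t)), and sums of them are collapsed using the identity that for every m > 1 the m distinct m-th roots of unity sum to 0, e.g. 1 + exp(2*I*pi/3) + exp(-2*I*pi/3) = 0.)
A character is irreducible iff <chi, chi> = 1, so this representation is reducible.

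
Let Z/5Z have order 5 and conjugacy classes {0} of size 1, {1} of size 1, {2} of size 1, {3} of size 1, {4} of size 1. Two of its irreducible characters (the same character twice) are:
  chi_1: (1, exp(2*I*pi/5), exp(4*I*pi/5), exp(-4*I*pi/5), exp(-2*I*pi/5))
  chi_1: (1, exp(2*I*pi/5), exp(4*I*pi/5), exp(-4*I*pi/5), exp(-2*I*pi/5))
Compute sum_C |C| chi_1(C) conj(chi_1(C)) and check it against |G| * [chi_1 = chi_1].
Sum = 5 = |G| = 5; so <chi_1, chi_1> = 1 (norm-1 confirms irreducibility).

Solution. Compute term by term over conjugacy classes (|C| * chi_1(C) * conj(chi_1(C))):
  1*(1)*conj(1) + 1*(exp(2*I*pi/5))*conj(exp(2*I*pi/5)) + 1*(exp(4*I*pi/5))*conj(exp(4*I*pi/5)) + 1*(exp(-4*I*pi/5))*conj(exp(-4*I*pi/5)) + 1*(exp(-2*I*pi/5))*conj(exp(-2*I*pi/5))
  = (1) + (1) + (1) + (1) + (1)
  = 5.
(Exp terms are combined using exp(i*s)*conj(exp(i*t)) = exp(i*(s-t)), and sums of them are collapsed using the identity that for every m > 1 the m distinct m-th roots of unity sum to 0, e.g. 1 + exp(2*I*pi/3) + exp(-2*I*pi/3) = 0.)
Dividing by |G| = 5 gives 5/5 = 1, matching the row-orthogonality relation <chi_1, chi_1> = [chi_1 = chi_1].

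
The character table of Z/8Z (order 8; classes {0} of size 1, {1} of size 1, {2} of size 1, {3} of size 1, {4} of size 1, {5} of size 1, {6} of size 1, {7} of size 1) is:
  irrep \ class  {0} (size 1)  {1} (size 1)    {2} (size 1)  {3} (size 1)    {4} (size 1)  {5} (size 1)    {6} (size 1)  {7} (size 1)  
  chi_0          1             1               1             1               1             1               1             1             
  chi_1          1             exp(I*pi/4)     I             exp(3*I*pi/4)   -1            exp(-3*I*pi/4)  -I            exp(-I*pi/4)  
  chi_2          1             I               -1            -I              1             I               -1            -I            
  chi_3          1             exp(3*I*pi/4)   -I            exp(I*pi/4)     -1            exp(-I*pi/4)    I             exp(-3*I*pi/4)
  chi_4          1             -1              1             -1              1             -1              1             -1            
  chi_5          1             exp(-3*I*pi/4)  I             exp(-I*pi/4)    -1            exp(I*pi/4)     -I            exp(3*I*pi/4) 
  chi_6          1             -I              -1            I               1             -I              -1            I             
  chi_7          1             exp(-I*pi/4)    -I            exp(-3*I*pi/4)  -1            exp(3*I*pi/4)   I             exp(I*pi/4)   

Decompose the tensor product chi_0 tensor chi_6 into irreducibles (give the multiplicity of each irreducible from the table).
chi_0 tensor chi_6 = chi_6 (all other irreducibles have multiplicity 0).

Why: The character of a tensor product is the pointwise product (chi_0 * chi_6)(C) = chi_0(C) * chi_6(C):
  {0}: (1)*(1), {1}: (1)*(-I), {2}: (1)*(-1), {3}: (1)*(I), {4}: (1)*(1), {5}: (1)*(-I), {6}: (1)*(-1), {7}: (1)*(I)
so (chi_0 * chi_6) takes values
  {0} -> 1, {1} -> -I, {2} -> -1, {3} -> I, {4} -> 1, {5} -> -I, {6} -> -1, {7} -> I.
Now take the inner product of this character with each irreducible chi from the table, <chi_0*chi_6, chi> = (1/8) sum_C |C| (chi_0*chi_6)(C) conj(chi(C)):
  <chi_0*chi_6, chi_0> = (1/8)[1*(1)*conj(1) + 1*(-I)*conj(1) + 1*(-1)*conj(1) + 1*(I)*conj(1) + 1*(1)*conj(1) + 1*(-I)*conj(1) + 1*(-1)*conj(1) + 1*(I)*conj(1)]
      = (1/8)[(1) + (-I) + (-1) + (I) + (1) + (-I) + (-1) + (I)] = 0/8 = 0
  <chi_0*chi_6, chi_1> = (1/8)[1*(1)*conj(1) + 1*(-I)*conj(exp(I*pi/4)) + 1*(-1)*conj(I) + 1*(I)*conj(exp(3*I*pi/4)) + 1*(1)*conj(-1) + 1*(-I)*conj(exp(-3*I*pi/4)) + 1*(-1)*conj(-I) + 1*(I)*conj(exp(-I*pi/4))]
      = (1/8)[(1) + (-exp(I*pi/4)) + (I) + (exp(-I*pi/4)) + (-1) + (-exp(-3*I*pi/4)) + (-I) + (exp(3*I*pi/4))] = 0/8 = 0
  <chi_0*chi_6, chi_2> = (1/8)[1*(1)*conj(1) + 1*(-I)*conj(I) + 1*(-1)*conj(-1) + 1*(I)*conj(-I) + 1*(1)*conj(1) + 1*(-I)*conj(I) + 1*(-1)*conj(-1) + 1*(I)*conj(-I)]
      = (1/8)[(1) + (-1) + (1) + (-1) + (1) + (-1) + (1) + (-1)] = 0/8 = 0
  <chi_0*chi_6, chi_3> = (1/8)[1*(1)*conj(1) + 1*(-I)*conj(exp(3*I*pi/4)) + 1*(-1)*conj(-I) + 1*(I)*conj(exp(I*pi/4)) + 1*(1)*conj(-1) + 1*(-I)*conj(exp(-I*pi/4)) + 1*(-1)*conj(I) + 1*(I)*conj(exp(-3*I*pi/4))]
      = (1/8)[(1) + (-exp(-I*pi/4)) + (-I) + (exp(I*pi/4)) + (-1) + (-exp(3*I*pi/4)) + (I) + (exp(-3*I*pi/4))] = 0/8 = 0
  <chi_0*chi_6, chi_4> = (1/8)[1*(1)*conj(1) + 1*(-I)*conj(-1) + 1*(-1)*conj(1) + 1*(I)*conj(-1) + 1*(1)*conj(1) + 1*(-I)*conj(-1) + 1*(-1)*conj(1) + 1*(I)*conj(-1)]
      = (1/8)[(1) + (I) + (-1) + (-I) + (1) + (I) + (-1) + (-I)] = 0/8 = 0
  <chi_0*chi_6, chi_5> = (1/8)[1*(1)*conj(1) + 1*(-I)*conj(exp(-3*I*pi/4)) + 1*(-1)*conj(I) + 1*(I)*conj(exp(-I*pi/4)) + 1*(1)*conj(-1) + 1*(-I)*conj(exp(I*pi/4)) + 1*(-1)*conj(-I) + 1*(I)*conj(exp(3*I*pi/4))]
      = (1/8)[(1) + (-exp(-3*I*pi/4)) + (I) + (exp(3*I*pi/4)) + (-1) + (-exp(I*pi/4)) + (-I) + (exp(-I*pi/4))] = 0/8 = 0
  <chi_0*chi_6, chi_6> = (1/8)[1*(1)*conj(1) + 1*(-I)*conj(-I) + 1*(-1)*conj(-1) + 1*(I)*conj(I) + 1*(1)*conj(1) + 1*(-I)*conj(-I) + 1*(-1)*conj(-1) + 1*(I)*conj(I)]
      = (1/8)[(1) + (1) + (1) + (1) + (1) + (1) + (1) + (1)] = 8/8 = 1
  <chi_0*chi_6, chi_7> = (1/8)[1*(1)*conj(1) + 1*(-I)*conj(exp(-I*pi/4)) + 1*(-1)*conj(-I) + 1*(I)*conj(exp(-3*I*pi/4)) + 1*(1)*conj(-1) + 1*(-I)*conj(exp(3*I*pi/4)) + 1*(-1)*conj(I) + 1*(I)*conj(exp(I*pi/4))]
      = (1/8)[(1) + (-exp(3*I*pi/4)) + (-I) + (exp(-3*I*pi/4)) + (-1) + (-exp(-I*pi/4)) + (I) + (exp(I*pi/4))] = 0/8 = 0
(Exp terms are combined using exp(i*s)*conj(exp(i*t)) = exp(i*(s-t)), and sums of them are collapsed using the identity that for every m > 1 the m distinct m-th roots of unity sum to 0, e.g. 1 + exp(2*I*pi/3) + exp(-2*I*pi/3) = 0.)
Hence the multiplicities are chi_6: 1. Dimension check: dim(chi_0)*dim(chi_6) = 1*1 = 1 and sum (mult * dim) = 1*1 = 1.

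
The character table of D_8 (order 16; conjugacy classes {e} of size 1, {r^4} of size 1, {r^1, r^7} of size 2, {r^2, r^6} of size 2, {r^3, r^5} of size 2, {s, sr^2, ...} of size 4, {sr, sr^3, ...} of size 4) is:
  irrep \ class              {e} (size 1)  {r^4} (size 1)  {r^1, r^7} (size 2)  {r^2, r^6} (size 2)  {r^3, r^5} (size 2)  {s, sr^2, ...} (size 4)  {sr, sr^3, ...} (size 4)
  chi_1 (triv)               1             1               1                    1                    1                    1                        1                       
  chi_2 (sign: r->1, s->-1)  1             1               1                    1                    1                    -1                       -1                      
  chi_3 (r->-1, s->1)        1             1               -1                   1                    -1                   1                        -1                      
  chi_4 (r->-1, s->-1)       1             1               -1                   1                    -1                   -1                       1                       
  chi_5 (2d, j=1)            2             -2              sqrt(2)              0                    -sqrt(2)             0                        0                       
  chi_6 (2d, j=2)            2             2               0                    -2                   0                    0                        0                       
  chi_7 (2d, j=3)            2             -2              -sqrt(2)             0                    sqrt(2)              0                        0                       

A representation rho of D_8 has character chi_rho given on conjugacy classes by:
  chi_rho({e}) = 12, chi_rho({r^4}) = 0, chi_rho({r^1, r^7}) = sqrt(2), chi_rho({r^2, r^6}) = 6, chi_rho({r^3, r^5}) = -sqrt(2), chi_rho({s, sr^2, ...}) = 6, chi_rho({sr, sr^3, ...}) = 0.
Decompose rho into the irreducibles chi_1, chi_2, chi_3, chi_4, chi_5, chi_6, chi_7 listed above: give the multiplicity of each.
Multiplicities: chi_1: 3, chi_2: 0, chi_3: 3, chi_4: 0, chi_5: 2, chi_6: 0, chi_7: 1.

Justification: Use <chi_rho, chi> = (1/|G|) sum_C |C| * chi_rho(C) * conj(chi(C)) with |G| = 16 for each irreducible chi in the table:
  <chi_rho, chi_1> = (1/16)[1*(12)*conj(1) + 1*(0)*conj(1) + 2*(sqrt(2))*conj(1) + 2*(6)*conj(1) + 2*(-sqrt(2))*conj(1) + 4*(6)*conj(1) + 4*(0)*conj(1)]
      = (1/16)[(12) + (0) + (2*sqrt(2)) + (12) + (-2*sqrt(2)) + (24) + (0)] = 48/16 = 3
  <chi_rho, chi_2> = (1/16)[1*(12)*conj(1) + 1*(0)*conj(1) + 2*(sqrt(2))*conj(1) + 2*(6)*conj(1) + 2*(-sqrt(2))*conj(1) + 4*(6)*conj(-1) + 4*(0)*conj(-1)]
      = (1/16)[(12) + (0) + (2*sqrt(2)) + (12) + (-2*sqrt(2)) + (-24) + (0)] = 0/16 = 0
  <chi_rho, chi_3> = (1/16)[1*(12)*conj(1) + 1*(0)*conj(1) + 2*(sqrt(2))*conj(-1) + 2*(6)*conj(1) + 2*(-sqrt(2))*conj(-1) + 4*(6)*conj(1) + 4*(0)*conj(-1)]
      = (1/16)[(12) + (0) + (-2*sqrt(2)) + (12) + (2*sqrt(2)) + (24) + (0)] = 48/16 = 3
  <chi_rho, chi_4> = (1/16)[1*(12)*conj(1) + 1*(0)*conj(1) + 2*(sqrt(2))*conj(-1) + 2*(6)*conj(1) + 2*(-sqrt(2))*conj(-1) + 4*(6)*conj(-1) + 4*(0)*conj(1)]
      = (1/16)[(12) + (0) + (-2*sqrt(2)) + (12) + (2*sqrt(2)) + (-24) + (0)] = 0/16 = 0
  <chi_rho, chi_5> = (1/16)[1*(12)*conj(2) + 1*(0)*conj(-2) + 2*(sqrt(2))*conj(sqrt(2)) + 2*(6)*conj(0) + 2*(-sqrt(2))*conj(-sqrt(2)) + 4*(6)*conj(0) + 4*(0)*conj(0)]
      = (1/16)[(24) + (0) + (4) + (0) + (4) + (0) + (0)] = 32/16 = 2
  <chi_rho, chi_6> = (1/16)[1*(12)*conj(2) + 1*(0)*conj(2) + 2*(sqrt(2))*conj(0) + 2*(6)*conj(-2) + 2*(-sqrt(2))*conj(0) + 4*(6)*conj(0) + 4*(0)*conj(0)]
      = (1/16)[(24) + (0) + (0) + (-24) + (0) + (0) + (0)] = 0/16 = 0
  <chi_rho, chi_7> = (1/16)[1*(12)*conj(2) + 1*(0)*conj(-2) + 2*(sqrt(2))*conj(-sqrt(2)) + 2*(6)*conj(0) + 2*(-sqrt(2))*conj(sqrt(2)) + 4*(6)*conj(0) + 4*(0)*conj(0)]
      = (1/16)[(24) + (0) + (-4) + (0) + (-4) + (0) + (0)] = 16/16 = 1
Dimension check: dim(rho) = sum (mult * dim) = 3*1 + 0*1 + 3*1 + 0*1 + 2*2 + 0*2 + 1*2 = 12 = chi_rho(e) = 12.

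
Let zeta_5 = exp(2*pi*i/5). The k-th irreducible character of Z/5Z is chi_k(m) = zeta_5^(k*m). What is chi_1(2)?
chi_1(2) = zeta_5^2 = exp(4*I*pi/5)

Solution. chi_1(2) = zeta_5^(1*2) = zeta_5^2. Since zeta_5^5 = 1, this equals zeta_5^2 = exp(2*pi*i*2/5) = exp(4*I*pi/5).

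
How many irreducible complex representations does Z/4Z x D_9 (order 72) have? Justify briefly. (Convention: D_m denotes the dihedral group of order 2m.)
24

Why: The number of irreducible complex representations of a finite group equals its number of conjugacy classes. For a direct product, #classes(G x H) = #classes(G) * #classes(H). Z/4Z has 4 classes (abelian), D_9 has 6 classes, so 4 * 6 = 24, so Z/4Z x D_9 (order 72) has exactly 24 irreducible complex representations.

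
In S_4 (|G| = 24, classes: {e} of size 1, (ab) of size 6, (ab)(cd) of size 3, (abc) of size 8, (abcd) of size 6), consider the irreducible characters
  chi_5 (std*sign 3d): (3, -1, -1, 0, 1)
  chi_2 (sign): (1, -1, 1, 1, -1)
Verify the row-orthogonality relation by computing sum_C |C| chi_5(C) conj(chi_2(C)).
Sum = 0; so <chi_5, chi_2> = 0 (distinct irreducibles are orthogonal).

Explanation: Compute term by term over conjugacy classes (|C| * chi_5(C) * conj(chi_2(C))):
  1*(3)*conj(1) + 6*(-1)*conj(-1) + 3*(-1)*conj(1) + 8*(0)*conj(1) + 6*(1)*conj(-1)
  = (3) + (6) + (-3) + (0) + (-6)
  = 0.
Dividing by |G| = 24 gives 0/24 = 0, matching the row-orthogonality relation <chi_5, chi_2> = [chi_5 = chi_2].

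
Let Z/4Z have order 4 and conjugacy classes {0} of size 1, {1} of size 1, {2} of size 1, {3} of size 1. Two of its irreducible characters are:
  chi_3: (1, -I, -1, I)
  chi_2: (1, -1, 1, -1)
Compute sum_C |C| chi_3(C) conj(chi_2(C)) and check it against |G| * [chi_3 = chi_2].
Sum = 0; so <chi_3, chi_2> = 0 (distinct irreducibles are orthogonal).

Solution. Compute term by term over conjugacy classes (|C| * chi_3(C) * conj(chi_2(C))):
  1*(1)*conj(1) + 1*(-I)*conj(-1) + 1*(-1)*conj(1) + 1*(I)*conj(-1)
  = (1) + (I) + (-1) + (-I)
  = 0.
(Exp terms are combined using exp(i*s)*conj(exp(i*t)) = exp(i*(s-t)), and sums of them are collapsed using the identity that for every m > 1 the m distinct m-th roots of unity sum to 0, e.g. 1 + exp(2*I*pi/3) + exp(-2*I*pi/3) = 0.)
Dividing by |G| = 4 gives 0/4 = 0, matching the row-orthogonality relation <chi_3, chi_2> = [chi_3 = chi_2].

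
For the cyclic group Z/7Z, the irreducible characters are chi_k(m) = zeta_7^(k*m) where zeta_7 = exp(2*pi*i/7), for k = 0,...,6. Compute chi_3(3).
chi_3(3) = zeta_7^9 = exp(4*I*pi/7)

Why: chi_3(3) = zeta_7^(3*3) = zeta_7^9. Since zeta_7^7 = 1, this equals zeta_7^2 = exp(2*pi*i*2/7) = exp(4*I*pi/7).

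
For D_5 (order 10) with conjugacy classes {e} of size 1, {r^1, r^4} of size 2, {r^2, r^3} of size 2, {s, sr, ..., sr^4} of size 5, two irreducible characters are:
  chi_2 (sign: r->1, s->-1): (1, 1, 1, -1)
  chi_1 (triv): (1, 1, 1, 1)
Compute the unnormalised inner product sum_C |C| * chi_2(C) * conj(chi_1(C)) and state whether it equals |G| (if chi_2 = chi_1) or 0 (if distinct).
Sum = 0; so <chi_2, chi_1> = 0 (distinct irreducibles are orthogonal).

Why: Compute term by term over conjugacy classes (|C| * chi_2(C) * conj(chi_1(C))):
  1*(1)*conj(1) + 2*(1)*conj(1) + 2*(1)*conj(1) + 5*(-1)*conj(1)
  = (1) + (2) + (2) + (-5)
  = 0.
Dividing by |G| = 10 gives 0/10 = 0, matching the row-orthogonality relation <chi_2, chi_1> = [chi_2 = chi_1].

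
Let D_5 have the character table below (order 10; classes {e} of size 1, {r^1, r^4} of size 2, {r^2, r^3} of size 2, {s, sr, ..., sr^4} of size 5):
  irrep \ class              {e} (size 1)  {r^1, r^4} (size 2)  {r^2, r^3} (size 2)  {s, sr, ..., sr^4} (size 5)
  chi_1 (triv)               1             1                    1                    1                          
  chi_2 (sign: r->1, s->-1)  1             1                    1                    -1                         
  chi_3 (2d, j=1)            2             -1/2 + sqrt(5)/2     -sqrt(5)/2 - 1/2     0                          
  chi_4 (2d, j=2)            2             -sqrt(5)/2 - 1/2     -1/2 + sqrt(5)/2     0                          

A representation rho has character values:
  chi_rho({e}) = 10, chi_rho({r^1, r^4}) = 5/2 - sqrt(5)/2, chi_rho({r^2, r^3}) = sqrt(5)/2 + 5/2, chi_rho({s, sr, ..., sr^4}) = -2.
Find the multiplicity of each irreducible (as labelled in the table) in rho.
Multiplicities: chi_1: 1, chi_2: 3, chi_3: 1, chi_4: 2.

Use <chi_rho, chi> = (1/|G|) sum_C |C| * chi_rho(C) * conj(chi(C)) with |G| = 10 for each irreducible chi in the table:
  <chi_rho, chi_1> = (1/10)[1*(10)*conj(1) + 2*(5/2 - sqrt(5)/2)*conj(1) + 2*(sqrt(5)/2 + 5/2)*conj(1) + 5*(-2)*conj(1)]
      = (1/10)[(10) + (5 - sqrt(5)) + (sqrt(5) + 5) + (-10)] = 10/10 = 1
  <chi_rho, chi_2> = (1/10)[1*(10)*conj(1) + 2*(5/2 - sqrt(5)/2)*conj(1) + 2*(sqrt(5)/2 + 5/2)*conj(1) + 5*(-2)*conj(-1)]
      = (1/10)[(10) + (5 - sqrt(5)) + (sqrt(5) + 5) + (10)] = 30/10 = 3
  <chi_rho, chi_3> = (1/10)[1*(10)*conj(2) + 2*(5/2 - sqrt(5)/2)*conj(-1/2 + sqrt(5)/2) + 2*(sqrt(5)/2 + 5/2)*conj(-sqrt(5)/2 - 1/2) + 5*(-2)*conj(0)]
      = (1/10)[(20) + (-5 + 3*sqrt(5)) + (-3*sqrt(5) - 5) + (0)] = 10/10 = 1
  <chi_rho, chi_4> = (1/10)[1*(10)*conj(2) + 2*(5/2 - sqrt(5)/2)*conj(-sqrt(5)/2 - 1/2) + 2*(sqrt(5)/2 + 5/2)*conj(-1/2 + sqrt(5)/2) + 5*(-2)*conj(0)]
      = (1/10)[(20) + (-2*sqrt(5)) + (2*sqrt(5)) + (0)] = 20/10 = 2
Dimension check: dim(rho) = sum (mult * dim) = 1*1 + 3*1 + 1*2 + 2*2 = 10 = chi_rho(e) = 10.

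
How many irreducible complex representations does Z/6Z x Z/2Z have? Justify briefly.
12

Explanation: The number of irreducible complex representations of a finite group equals its number of conjugacy classes. Z/6Z x Z/2Z is abelian of order 12, so every element is its own conjugacy class: 12 classes, so Z/6Z x Z/2Z (order 12) has exactly 12 irreducible complex representations.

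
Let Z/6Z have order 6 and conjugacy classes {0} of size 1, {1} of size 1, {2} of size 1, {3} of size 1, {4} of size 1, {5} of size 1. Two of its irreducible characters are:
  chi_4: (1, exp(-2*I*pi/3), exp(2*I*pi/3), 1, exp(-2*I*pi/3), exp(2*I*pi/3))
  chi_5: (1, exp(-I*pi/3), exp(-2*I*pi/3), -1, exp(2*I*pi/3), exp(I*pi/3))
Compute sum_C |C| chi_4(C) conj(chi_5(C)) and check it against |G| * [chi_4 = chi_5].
Sum = 0; so <chi_4, chi_5> = 0 (distinct irreducibles are orthogonal).

Argument: Compute term by term over conjugacy classes (|C| * chi_4(C) * conj(chi_5(C))):
  1*(1)*conj(1) + 1*(exp(-2*I*pi/3))*conj(exp(-I*pi/3)) + 1*(exp(2*I*pi/3))*conj(exp(-2*I*pi/3)) + 1*(1)*conj(-1) + 1*(exp(-2*I*pi/3))*conj(exp(2*I*pi/3)) + 1*(exp(2*I*pi/3))*conj(exp(I*pi/3))
  = (1) + (exp(-I*pi/3)) + (exp(-2*I*pi/3)) + (-1) + (exp(2*I*pi/3)) + (exp(I*pi/3))
  = 0.
(Exp terms are combined using exp(i*s)*conj(exp(i*t)) = exp(i*(s-t)), and sums of them are collapsed using the identity that for every m > 1 the m distinct m-th roots of unity sum to 0, e.g. 1 + exp(2*I*pi/3) + exp(-2*I*pi/3) = 0.)
Dividing by |G| = 6 gives 0/6 = 0, matching the row-orthogonality relation <chi_4, chi_5> = [chi_4 = chi_5].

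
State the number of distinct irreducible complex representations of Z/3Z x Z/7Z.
21

Working: The number of irreducible complex representations of a finite group equals its number of conjugacy classes. Z/3Z x Z/7Z is abelian of order 21, so every element is its own conjugacy class: 21 classes, so Z/3Z x Z/7Z (order 21) has exactly 21 irreducible complex representations.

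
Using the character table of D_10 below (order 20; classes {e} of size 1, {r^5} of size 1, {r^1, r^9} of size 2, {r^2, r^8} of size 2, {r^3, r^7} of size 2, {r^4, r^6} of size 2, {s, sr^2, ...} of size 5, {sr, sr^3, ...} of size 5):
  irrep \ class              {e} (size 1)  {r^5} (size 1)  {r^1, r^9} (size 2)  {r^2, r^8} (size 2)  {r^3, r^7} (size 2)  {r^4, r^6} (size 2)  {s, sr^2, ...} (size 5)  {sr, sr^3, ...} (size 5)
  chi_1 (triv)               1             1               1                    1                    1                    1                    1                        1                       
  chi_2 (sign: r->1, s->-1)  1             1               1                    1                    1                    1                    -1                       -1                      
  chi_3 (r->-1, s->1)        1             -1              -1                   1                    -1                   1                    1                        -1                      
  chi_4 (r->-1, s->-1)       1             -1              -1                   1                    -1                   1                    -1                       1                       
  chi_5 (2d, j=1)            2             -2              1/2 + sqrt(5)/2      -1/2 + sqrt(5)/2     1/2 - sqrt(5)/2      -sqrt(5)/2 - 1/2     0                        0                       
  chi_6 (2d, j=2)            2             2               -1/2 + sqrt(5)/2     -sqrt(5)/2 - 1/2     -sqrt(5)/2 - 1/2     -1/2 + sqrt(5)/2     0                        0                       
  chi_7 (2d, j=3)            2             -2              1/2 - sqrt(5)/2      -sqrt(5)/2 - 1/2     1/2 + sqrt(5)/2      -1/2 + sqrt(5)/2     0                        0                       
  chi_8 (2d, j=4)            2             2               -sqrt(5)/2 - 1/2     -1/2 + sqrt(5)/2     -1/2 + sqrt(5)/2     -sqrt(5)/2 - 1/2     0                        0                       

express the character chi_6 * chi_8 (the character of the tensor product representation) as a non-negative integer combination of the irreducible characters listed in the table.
chi_6 tensor chi_8 = chi_6 + chi_8 (all other irreducibles have multiplicity 0).

Derivation: The character of a tensor product is the pointwise product (chi_6 * chi_8)(C) = chi_6(C) * chi_8(C):
  {e}: (2)*(2), {r^5}: (2)*(2), {r^1, r^9}: (-1/2 + sqrt(5)/2)*(-sqrt(5)/2 - 1/2), {r^2, r^8}: (-sqrt(5)/2 - 1/2)*(-1/2 + sqrt(5)/2), {r^3, r^7}: (-sqrt(5)/2 - 1/2)*(-1/2 + sqrt(5)/2), {r^4, r^6}: (-1/2 + sqrt(5)/2)*(-sqrt(5)/2 - 1/2), {s, sr^2, ...}: (0)*(0), {sr, sr^3, ...}: (0)*(0)
so (chi_6 * chi_8) takes values
  {e} -> 4, {r^5} -> 4, {r^1, r^9} -> -1, {r^2, r^8} -> -1, {r^3, r^7} -> -1, {r^4, r^6} -> -1, {s, sr^2, ...} -> 0, {sr, sr^3, ...} -> 0.
Now take the inner product of this character with each irreducible chi from the table, <chi_6*chi_8, chi> = (1/20) sum_C |C| (chi_6*chi_8)(C) conj(chi(C)):
  <chi_6*chi_8, chi_1> = (1/20)[1*(4)*conj(1) + 1*(4)*conj(1) + 2*(-1)*conj(1) + 2*(-1)*conj(1) + 2*(-1)*conj(1) + 2*(-1)*conj(1) + 5*(0)*conj(1) + 5*(0)*conj(1)]
      = (1/20)[(4) + (4) + (-2) + (-2) + (-2) + (-2) + (0) + (0)] = 0/20 = 0
  <chi_6*chi_8, chi_2> = (1/20)[1*(4)*conj(1) + 1*(4)*conj(1) + 2*(-1)*conj(1) + 2*(-1)*conj(1) + 2*(-1)*conj(1) + 2*(-1)*conj(1) + 5*(0)*conj(-1) + 5*(0)*conj(-1)]
      = (1/20)[(4) + (4) + (-2) + (-2) + (-2) + (-2) + (0) + (0)] = 0/20 = 0
  <chi_6*chi_8, chi_3> = (1/20)[1*(4)*conj(1) + 1*(4)*conj(-1) + 2*(-1)*conj(-1) + 2*(-1)*conj(1) + 2*(-1)*conj(-1) + 2*(-1)*conj(1) + 5*(0)*conj(1) + 5*(0)*conj(-1)]
      = (1/20)[(4) + (-4) + (2) + (-2) + (2) + (-2) + (0) + (0)] = 0/20 = 0
  <chi_6*chi_8, chi_4> = (1/20)[1*(4)*conj(1) + 1*(4)*conj(-1) + 2*(-1)*conj(-1) + 2*(-1)*conj(1) + 2*(-1)*conj(-1) + 2*(-1)*conj(1) + 5*(0)*conj(-1) + 5*(0)*conj(1)]
      = (1/20)[(4) + (-4) + (2) + (-2) + (2) + (-2) + (0) + (0)] = 0/20 = 0
  <chi_6*chi_8, chi_5> = (1/20)[1*(4)*conj(2) + 1*(4)*conj(-2) + 2*(-1)*conj(1/2 + sqrt(5)/2) + 2*(-1)*conj(-1/2 + sqrt(5)/2) + 2*(-1)*conj(1/2 - sqrt(5)/2) + 2*(-1)*conj(-sqrt(5)/2 - 1/2) + 5*(0)*conj(0) + 5*(0)*conj(0)]
      = (1/20)[(8) + (-8) + (-sqrt(5) - 1) + (1 - sqrt(5)) + (-1 + sqrt(5)) + (1 + sqrt(5)) + (0) + (0)] = 0/20 = 0
  <chi_6*chi_8, chi_6> = (1/20)[1*(4)*conj(2) + 1*(4)*conj(2) + 2*(-1)*conj(-1/2 + sqrt(5)/2) + 2*(-1)*conj(-sqrt(5)/2 - 1/2) + 2*(-1)*conj(-sqrt(5)/2 - 1/2) + 2*(-1)*conj(-1/2 + sqrt(5)/2) + 5*(0)*conj(0) + 5*(0)*conj(0)]
      = (1/20)[(8) + (8) + (1 - sqrt(5)) + (1 + sqrt(5)) + (1 + sqrt(5)) + (1 - sqrt(5)) + (0) + (0)] = 20/20 = 1
  <chi_6*chi_8, chi_7> = (1/20)[1*(4)*conj(2) + 1*(4)*conj(-2) + 2*(-1)*conj(1/2 - sqrt(5)/2) + 2*(-1)*conj(-sqrt(5)/2 - 1/2) + 2*(-1)*conj(1/2 + sqrt(5)/2) + 2*(-1)*conj(-1/2 + sqrt(5)/2) + 5*(0)*conj(0) + 5*(0)*conj(0)]
      = (1/20)[(8) + (-8) + (-1 + sqrt(5)) + (1 + sqrt(5)) + (-sqrt(5) - 1) + (1 - sqrt(5)) + (0) + (0)] = 0/20 = 0
  <chi_6*chi_8, chi_8> = (1/20)[1*(4)*conj(2) + 1*(4)*conj(2) + 2*(-1)*conj(-sqrt(5)/2 - 1/2) + 2*(-1)*conj(-1/2 + sqrt(5)/2) + 2*(-1)*conj(-1/2 + sqrt(5)/2) + 2*(-1)*conj(-sqrt(5)/2 - 1/2) + 5*(0)*conj(0) + 5*(0)*conj(0)]
      = (1/20)[(8) + (8) + (1 + sqrt(5)) + (1 - sqrt(5)) + (1 - sqrt(5)) + (1 + sqrt(5)) + (0) + (0)] = 20/20 = 1
Hence the multiplicities are chi_6: 1, chi_8: 1. Dimension check: dim(chi_6)*dim(chi_8) = 2*2 = 4 and sum (mult * dim) = 1*2 + 1*2 = 4.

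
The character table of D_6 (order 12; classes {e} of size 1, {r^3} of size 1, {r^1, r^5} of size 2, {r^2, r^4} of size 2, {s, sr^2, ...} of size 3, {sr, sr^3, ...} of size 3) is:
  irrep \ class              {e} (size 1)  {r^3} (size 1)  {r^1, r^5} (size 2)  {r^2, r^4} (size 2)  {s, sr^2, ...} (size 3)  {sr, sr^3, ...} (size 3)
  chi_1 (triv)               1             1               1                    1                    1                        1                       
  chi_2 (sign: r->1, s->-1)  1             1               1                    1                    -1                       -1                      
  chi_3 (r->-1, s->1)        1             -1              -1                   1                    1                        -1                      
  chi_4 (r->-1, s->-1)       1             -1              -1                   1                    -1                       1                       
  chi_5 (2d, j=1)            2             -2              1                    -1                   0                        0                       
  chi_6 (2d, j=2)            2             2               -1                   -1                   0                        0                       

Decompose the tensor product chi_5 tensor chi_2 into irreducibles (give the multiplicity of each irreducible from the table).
chi_5 tensor chi_2 = chi_5 (all other irreducibles have multiplicity 0).

Proof sketch: The character of a tensor product is the pointwise product (chi_5 * chi_2)(C) = chi_5(C) * chi_2(C):
  {e}: (2)*(1), {r^3}: (-2)*(1), {r^1, r^5}: (1)*(1), {r^2, r^4}: (-1)*(1), {s, sr^2, ...}: (0)*(-1), {sr, sr^3, ...}: (0)*(-1)
so (chi_5 * chi_2) takes values
  {e} -> 2, {r^3} -> -2, {r^1, r^5} -> 1, {r^2, r^4} -> -1, {s, sr^2, ...} -> 0, {sr, sr^3, ...} -> 0.
Now take the inner product of this character with each irreducible chi from the table, <chi_5*chi_2, chi> = (1/12) sum_C |C| (chi_5*chi_2)(C) conj(chi(C)):
  <chi_5*chi_2, chi_1> = (1/12)[1*(2)*conj(1) + 1*(-2)*conj(1) + 2*(1)*conj(1) + 2*(-1)*conj(1) + 3*(0)*conj(1) + 3*(0)*conj(1)]
      = (1/12)[(2) + (-2) + (2) + (-2) + (0) + (0)] = 0/12 = 0
  <chi_5*chi_2, chi_2> = (1/12)[1*(2)*conj(1) + 1*(-2)*conj(1) + 2*(1)*conj(1) + 2*(-1)*conj(1) + 3*(0)*conj(-1) + 3*(0)*conj(-1)]
      = (1/12)[(2) + (-2) + (2) + (-2) + (0) + (0)] = 0/12 = 0
  <chi_5*chi_2, chi_3> = (1/12)[1*(2)*conj(1) + 1*(-2)*conj(-1) + 2*(1)*conj(-1) + 2*(-1)*conj(1) + 3*(0)*conj(1) + 3*(0)*conj(-1)]
      = (1/12)[(2) + (2) + (-2) + (-2) + (0) + (0)] = 0/12 = 0
  <chi_5*chi_2, chi_4> = (1/12)[1*(2)*conj(1) + 1*(-2)*conj(-1) + 2*(1)*conj(-1) + 2*(-1)*conj(1) + 3*(0)*conj(-1) + 3*(0)*conj(1)]
      = (1/12)[(2) + (2) + (-2) + (-2) + (0) + (0)] = 0/12 = 0
  <chi_5*chi_2, chi_5> = (1/12)[1*(2)*conj(2) + 1*(-2)*conj(-2) + 2*(1)*conj(1) + 2*(-1)*conj(-1) + 3*(0)*conj(0) + 3*(0)*conj(0)]
      = (1/12)[(4) + (4) + (2) + (2) + (0) + (0)] = 12/12 = 1
  <chi_5*chi_2, chi_6> = (1/12)[1*(2)*conj(2) + 1*(-2)*conj(2) + 2*(1)*conj(-1) + 2*(-1)*conj(-1) + 3*(0)*conj(0) + 3*(0)*conj(0)]
      = (1/12)[(4) + (-4) + (-2) + (2) + (0) + (0)] = 0/12 = 0
Hence the multiplicities are chi_5: 1. Dimension check: dim(chi_5)*dim(chi_2) = 2*1 = 2 and sum (mult * dim) = 1*2 = 2.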